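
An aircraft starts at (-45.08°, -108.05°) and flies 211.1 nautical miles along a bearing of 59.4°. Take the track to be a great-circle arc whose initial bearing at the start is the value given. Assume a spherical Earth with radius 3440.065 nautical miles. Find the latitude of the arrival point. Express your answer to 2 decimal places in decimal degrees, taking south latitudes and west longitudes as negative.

latitude -43.21°

Central angle δ = d/R = 0.061365 rad.
With φ₁ = -45.08° = -0.786794 rad and θ = 59.4° = 1.036726 rad:
sin φ₂ = sin φ₁ cos δ + cos φ₁ sin δ cos θ = (-0.708093)(0.998118) + (0.706119)(0.061327)(0.509041) = -0.684717
φ₂ = asin(-0.684717) = -0.754215 rad = -43.21°.
Δλ = atan2( sin θ sin δ cos φ₁ , cos δ − sin φ₁ sin φ₂ ) = atan2(0.037273, 0.513274) = 0.072492 rad = 4.15°.
λ₂ = λ₁ + Δλ = -103.90°.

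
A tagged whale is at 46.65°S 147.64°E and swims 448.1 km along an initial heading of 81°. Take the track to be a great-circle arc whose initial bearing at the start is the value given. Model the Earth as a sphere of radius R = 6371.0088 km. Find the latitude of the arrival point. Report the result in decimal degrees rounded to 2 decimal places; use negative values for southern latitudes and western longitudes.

Central angle δ = d/R = 0.070334 rad.
Start latitude φ₁ = -0.814196 rad; initial bearing θ = 1.413717 rad.
Destination latitude: φ₂ = arcsin( sin φ₁ cos δ + cos φ₁ sin δ cos θ ) = arcsin(-0.717829) = -45.88°.
For the longitude increment, Δλ = atan2( sin θ sin δ cos φ₁, cos δ − sin φ₁ sin φ₂ ) = atan2(0.047647, 0.475541) = 5.72°.
Hence λ₂ = 147.64° + 5.72° = 153.36°.

latitude -45.88°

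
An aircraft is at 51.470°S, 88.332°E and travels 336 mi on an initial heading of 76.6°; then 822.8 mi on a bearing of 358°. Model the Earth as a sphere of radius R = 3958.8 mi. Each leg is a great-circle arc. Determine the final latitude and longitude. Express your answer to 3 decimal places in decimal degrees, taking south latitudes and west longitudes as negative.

latitude -38.203°, longitude 95.194°

Apply the spherical direct solution leg by leg, carrying full precision between legs.
Leg 1: from (-51.470°, 88.332°), δ = 336/3958.8 = 0.084874 rad, θ = 76.6° → φ = -50.106°, λ = 95.719°.
Leg 2: from (-50.106°, 95.719°), δ = 822.8/3958.8 = 0.207841 rad, θ = 358° → φ = -38.203°, λ = 95.194°.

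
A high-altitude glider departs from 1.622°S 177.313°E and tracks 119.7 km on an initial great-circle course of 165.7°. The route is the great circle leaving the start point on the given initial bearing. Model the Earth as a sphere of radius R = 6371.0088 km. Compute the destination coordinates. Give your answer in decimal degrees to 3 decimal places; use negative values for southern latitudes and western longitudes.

Angular distance δ = d/R = 119.7 / 6371.0088 = 0.018788 rad.
With φ₁ = -1.622° = -0.028309 rad and θ = 165.7° = 2.892011 rad:
sin φ₂ = sin φ₁ cos δ + cos φ₁ sin δ cos θ = (-0.028305)(0.999824) + (0.999599)(0.018787)(-0.969016) = -0.046498
φ₂ = asin(-0.046498) = -0.046515 rad = -2.665°.
For the longitude increment, Δλ = atan2( sin θ sin δ cos φ₁, cos δ − sin φ₁ sin φ₂ ) = atan2(0.004639, 0.998507) = 0.266°.
λ₂ = λ₁ + Δλ = 177.579°.

latitude -2.665°, longitude 177.579°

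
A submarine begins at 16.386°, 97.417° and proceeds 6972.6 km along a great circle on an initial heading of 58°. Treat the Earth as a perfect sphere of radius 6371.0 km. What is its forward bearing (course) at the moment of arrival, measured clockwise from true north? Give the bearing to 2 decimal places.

final bearing 91.24°

δ = 6972.6/6371 = 1.094428 rad (62.7061°).
With φ₁ = 16.386° = 0.285990 rad and θ = 58° = 1.012291 rad:
Destination latitude: φ₂ = arcsin( sin φ₁ cos δ + cos φ₁ sin δ cos θ ) = arcsin(0.581155) = 35.532°.
Δλ = atan2( sin θ sin δ cos φ₁ , cos δ − sin φ₁ sin φ₂ ) = atan2(0.723021, 0.294607) = 1.183870 rad = 67.831°.
λ₂ = λ₁ + Δλ = 165.248°.
The forward bearing on arrival equals the back-azimuth from the destination plus 180°.
Back-azimuth from P₂ (35.53°, 165.25°) to P₁ (16.39°, 97.42°), with Δλ' = λ₁ − λ₂ = -67.83°: atan2( sin Δλ' cos φ₁ , cos φ₂ sin φ₁ − sin φ₂ cos φ₁ cos Δλ' ) = 271.24°.
Final bearing = (271.24° + 180°) mod 360° = 91.24°.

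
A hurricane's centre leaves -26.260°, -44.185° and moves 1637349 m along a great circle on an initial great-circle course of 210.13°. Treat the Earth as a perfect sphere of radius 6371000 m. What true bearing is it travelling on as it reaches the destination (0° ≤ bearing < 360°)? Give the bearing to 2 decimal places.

final bearing 215.22°

δ = 1637349/6371000 = 0.257000 rad (14.7250°).
Start latitude φ₁ = -0.458323 rad; initial bearing θ = 3.667460 rad.
Applying the spherical law of cosines for sides, sin φ₂ = sin φ₁ cos δ + cos φ₁ sin δ cos θ = -0.625064, so φ₂ = -38.687°.
Δλ = atan2( sin θ sin δ cos φ₁ , cos δ − sin φ₁ sin φ₂ ) = atan2(-0.114422, 0.690600) = -0.164193 rad = -9.408°.
Hence λ₂ = -44.185° + -9.408° = -53.593°.
The forward bearing on arrival equals the back-azimuth from the destination plus 180°.
Back-azimuth from P₂ (-38.69°, -53.59°) to P₁ (-26.26°, -44.19°), with Δλ' = λ₁ − λ₂ = 9.41°: atan2( sin Δλ' cos φ₁ , cos φ₂ sin φ₁ − sin φ₂ cos φ₁ cos Δλ' ) = 35.22°.
Final bearing = (35.22° + 180°) mod 360° = 215.22°.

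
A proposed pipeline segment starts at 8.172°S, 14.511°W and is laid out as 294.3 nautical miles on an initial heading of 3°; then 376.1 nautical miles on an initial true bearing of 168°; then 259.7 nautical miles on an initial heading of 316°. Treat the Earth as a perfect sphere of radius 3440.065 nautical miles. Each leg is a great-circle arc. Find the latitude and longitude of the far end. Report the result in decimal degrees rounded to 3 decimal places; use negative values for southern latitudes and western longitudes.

latitude -6.280°, longitude -15.958°

Apply the spherical direct solution leg by leg, carrying full precision between legs.
Leg 1: from (-8.172°, -14.511°), δ = 294.3/3440.065 = 0.085551 rad, θ = 3° → φ = -3.277°, λ = -14.254°.
Leg 2: from (-3.277°, -14.254°), δ = 376.1/3440.065 = 0.109329 rad, θ = 168° → φ = -9.403°, λ = -12.937°.
Leg 3: from (-9.403°, -12.937°), δ = 259.7/3440.065 = 0.075493 rad, θ = 316° → φ = -6.280°, λ = -15.958°.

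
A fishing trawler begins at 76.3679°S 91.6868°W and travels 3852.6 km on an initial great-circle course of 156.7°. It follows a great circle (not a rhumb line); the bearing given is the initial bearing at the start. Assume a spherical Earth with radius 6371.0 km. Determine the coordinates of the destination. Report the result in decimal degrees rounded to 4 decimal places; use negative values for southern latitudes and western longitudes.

latitude -67.3029°, longitude 52.6658°

Central angle δ = d/R = 0.604709 rad.
With φ₁ = -76.3679° = -1.332871 rad and θ = 156.7° = 2.734931 rad:
sin φ₂ = sin φ₁ cos δ + cos φ₁ sin δ cos θ = (-0.971829)(0.822668) + (0.235687)(0.568523)(-0.918446) = -0.922558
φ₂ = asin(-0.922558) = -1.174658 rad = -67.3029°.
Δλ = atan2( sin θ sin δ cos φ₁ , cos δ − sin φ₁ sin φ₂ ) = atan2(0.053000, -0.073901) = 2.519428 rad = 144.3526°.
Hence λ₂ = -91.6868° + 144.3526° = 52.6658°.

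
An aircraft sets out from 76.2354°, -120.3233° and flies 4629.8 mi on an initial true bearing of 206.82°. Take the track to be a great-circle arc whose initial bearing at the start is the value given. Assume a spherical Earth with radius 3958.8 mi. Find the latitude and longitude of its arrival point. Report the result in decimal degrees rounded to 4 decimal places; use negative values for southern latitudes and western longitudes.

Angular distance δ = d/R = 4629.8 / 3958.8 = 1.169496 rad.
Start latitude φ₁ = 1.330559 rad; initial bearing θ = 3.609690 rad.
Destination latitude: φ₂ = arcsin( sin φ₁ cos δ + cos φ₁ sin δ cos θ ) = arcsin(0.183929) = 10.5987°.
Δλ = atan2( sin θ sin δ cos φ₁ , cos δ − sin φ₁ sin φ₂ ) = atan2(-0.098824, 0.211969) = -0.436260 rad = -24.9959°.
λ₂ = -120.3233° + -24.9959° = -145.3192°.

latitude 10.5987°, longitude -145.3192°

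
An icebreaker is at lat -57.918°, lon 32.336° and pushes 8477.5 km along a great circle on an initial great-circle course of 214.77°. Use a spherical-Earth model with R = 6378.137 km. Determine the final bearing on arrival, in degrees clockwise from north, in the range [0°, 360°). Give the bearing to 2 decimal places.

final bearing 337.13°

Central angle δ = d/R = 1.329150 rad.
Start latitude φ₁ = -1.010860 rad; initial bearing θ = 3.748444 rad.
Destination latitude: φ₂ = arcsin( sin φ₁ cos δ + cos φ₁ sin δ cos θ ) = arcsin(-0.626379) = -38.783°.
Δλ = atan2( sin θ sin δ cos φ₁ , cos δ − sin φ₁ sin φ₂ ) = atan2(-0.294096, -0.291422) = -2.351629 rad = -134.738°.
Hence λ₂ = 32.336° + -134.738° = -102.402°.
The forward bearing on arrival equals the back-azimuth from the destination plus 180°.
Back-azimuth from P₂ (-38.78°, -102.40°) to P₁ (-57.92°, 32.34°), with Δλ' = λ₁ − λ₂ = 134.74°: atan2( sin Δλ' cos φ₁ , cos φ₂ sin φ₁ − sin φ₂ cos φ₁ cos Δλ' ) = 157.13°.
Final bearing = (157.13° + 180°) mod 360° = 337.13°.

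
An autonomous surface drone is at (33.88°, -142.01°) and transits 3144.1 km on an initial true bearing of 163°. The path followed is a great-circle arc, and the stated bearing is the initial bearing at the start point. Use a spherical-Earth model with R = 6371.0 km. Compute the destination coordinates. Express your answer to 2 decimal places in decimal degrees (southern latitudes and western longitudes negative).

latitude 6.59°, longitude -134.00°

Central angle δ = d/R = 0.493502 rad.
Start latitude φ₁ = 0.591318 rad; initial bearing θ = 2.844887 rad.
Applying the spherical law of cosines for sides, sin φ₂ = sin φ₁ cos δ + cos φ₁ sin δ cos θ = 0.114844, so φ₂ = 6.59°.
For the longitude increment, Δλ = atan2( sin θ sin δ cos φ₁, cos δ − sin φ₁ sin φ₂ ) = atan2(0.114984, 0.816659) = 8.01°.
λ₂ = λ₁ + Δλ = -134.00°.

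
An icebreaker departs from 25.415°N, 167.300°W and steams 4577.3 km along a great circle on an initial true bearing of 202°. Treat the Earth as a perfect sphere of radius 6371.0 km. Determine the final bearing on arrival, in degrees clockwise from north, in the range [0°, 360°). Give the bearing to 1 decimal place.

Central angle δ = d/R = 0.718459 rad.
Converting: φ₁ = 0.443575 rad, θ = 3.525565 rad.
sin φ₂ = sin φ₁ cos δ + cos φ₁ sin δ cos θ = (0.429172)(0.752821) + (0.903223)(0.658225)(-0.927184) = -0.228144
φ₂ = asin(-0.228144) = -0.230171 rad = -13.188°.
Then Δλ = atan2(-0.222713, 0.850734) = -0.256043 rad, from sin θ sin δ cos φ₁ over cos δ − sin φ₁ sin φ₂.
λ₂ = -167.300° + -14.670° = -181.970°, normalized to (−180°, 180°] → 178.030°.
The forward bearing on arrival equals the back-azimuth from the destination plus 180°.
Back-azimuth from P₂ (-13.2°, 178.0°) to P₁ (25.4°, -167.3°), with Δλ' = λ₁ − λ₂ = -345.3°: atan2( sin Δλ' cos φ₁ , cos φ₂ sin φ₁ − sin φ₂ cos φ₁ cos Δλ' ) = 20.3°.
Final bearing = (20.3° + 180°) mod 360° = 200.3°.

final bearing 200.3°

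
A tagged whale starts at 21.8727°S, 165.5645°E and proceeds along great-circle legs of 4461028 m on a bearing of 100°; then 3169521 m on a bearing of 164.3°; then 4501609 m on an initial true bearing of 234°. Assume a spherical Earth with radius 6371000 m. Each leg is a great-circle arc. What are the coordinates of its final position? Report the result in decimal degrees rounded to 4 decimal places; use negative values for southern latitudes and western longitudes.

latitude -55.8516°, longitude 151.3202°

Apply the spherical direct solution leg by leg, carrying full precision between legs.
Leg 1: from (-21.8727°, 165.5645°), δ = 4461028/6371000 = 0.700208 rad, θ = 100° → φ = -22.8754°, λ = -150.9037°.
Leg 2: from (-22.8754°, -150.9037°), δ = 3169521/6371000 = 0.497492 rad, θ = 164.3° → φ = -49.8976°, λ = -139.3390°.
Leg 3: from (-49.8976°, -139.3390°), δ = 4501609/6371000 = 0.706578 rad, θ = 234° → φ = -55.8516°, λ = 151.3202°.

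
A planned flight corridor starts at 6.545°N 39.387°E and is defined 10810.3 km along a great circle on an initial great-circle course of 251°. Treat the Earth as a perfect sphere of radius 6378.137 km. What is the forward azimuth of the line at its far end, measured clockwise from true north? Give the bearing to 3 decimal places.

final bearing 265.552°

The arc subtends δ = 10810.3/6378.137 = 1.694899 rad at the centre.
With φ₁ = 6.545° = 0.114232 rad and θ = 251° = 4.380776 rad:
Applying the spherical law of cosines for sides, sin φ₂ = sin φ₁ cos δ + cos φ₁ sin δ cos θ = -0.335068, so φ₂ = -19.577°.
Δλ = atan2( sin θ sin δ cos φ₁ , cos δ − sin φ₁ sin φ₂ ) = atan2(-0.932132, -0.085592) = -1.662364 rad = -95.246°.
λ₂ = λ₁ + Δλ = -55.859°.
The forward bearing on arrival equals the back-azimuth from the destination plus 180°.
Back-azimuth from P₂ (-19.577°, -55.859°) to P₁ (6.545°, 39.387°), with Δλ' = λ₁ − λ₂ = 95.246°: atan2( sin Δλ' cos φ₁ , cos φ₂ sin φ₁ − sin φ₂ cos φ₁ cos Δλ' ) = 85.552°.
Final bearing = (85.552° + 180°) mod 360° = 265.552°.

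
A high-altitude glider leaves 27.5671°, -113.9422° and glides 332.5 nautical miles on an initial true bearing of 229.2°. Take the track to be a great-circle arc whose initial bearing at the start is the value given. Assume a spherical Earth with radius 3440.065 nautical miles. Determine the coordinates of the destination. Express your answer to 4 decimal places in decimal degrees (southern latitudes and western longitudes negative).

Central angle δ = d/R = 0.096655 rad.
With φ₁ = 27.5671° = 0.481137 rad and θ = 229.2° = 4.000295 rad:
Destination latitude: φ₂ = arcsin( sin φ₁ cos δ + cos φ₁ sin δ cos θ ) = arcsin(0.404728) = 23.8741°.
Δλ = atan2( sin θ sin δ cos φ₁ , cos δ − sin φ₁ sin φ₂ ) = atan2(-0.064760, 0.808030) = -0.079974 rad = -4.5822°.
λ₂ = λ₁ + Δλ = -118.5244°.

latitude 23.8741°, longitude -118.5244°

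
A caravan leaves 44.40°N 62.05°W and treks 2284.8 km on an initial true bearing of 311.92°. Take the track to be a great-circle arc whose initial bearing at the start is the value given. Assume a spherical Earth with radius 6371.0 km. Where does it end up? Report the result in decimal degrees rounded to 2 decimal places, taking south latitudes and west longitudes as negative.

The arc subtends δ = 2284.8/6371 = 0.358625 rad at the centre.
With φ₁ = 44.40° = 0.774926 rad and θ = 311.92° = 5.444031 rad:
Applying the spherical law of cosines for sides, sin φ₂ = sin φ₁ cos δ + cos φ₁ sin δ cos θ = 0.822689, so φ₂ = 55.35°.
Δλ = atan2( sin θ sin δ cos φ₁ , cos δ − sin φ₁ sin φ₂ ) = atan2(-0.186593, 0.360775) = -0.477313 rad = -27.35°.
Hence λ₂ = -62.05° + -27.35° = -89.40°.

latitude 55.35°, longitude -89.40°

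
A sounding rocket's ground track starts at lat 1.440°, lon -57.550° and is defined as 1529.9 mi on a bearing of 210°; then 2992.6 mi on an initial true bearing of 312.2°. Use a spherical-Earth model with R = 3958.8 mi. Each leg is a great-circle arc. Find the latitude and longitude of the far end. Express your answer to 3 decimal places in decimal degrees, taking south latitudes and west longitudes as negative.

Apply the spherical direct solution leg by leg, carrying full precision between legs.
Leg 1: from (1.440°, -57.550°), δ = 1529.9/3958.8 = 0.386455 rad, θ = 210° → φ = -17.640°, λ = -68.956°.
Leg 2: from (-17.640°, -68.956°), δ = 2992.6/3958.8 = 0.755936 rad, θ = 312.2° → φ = 12.628°, λ = -100.339°.

latitude 12.628°, longitude -100.339°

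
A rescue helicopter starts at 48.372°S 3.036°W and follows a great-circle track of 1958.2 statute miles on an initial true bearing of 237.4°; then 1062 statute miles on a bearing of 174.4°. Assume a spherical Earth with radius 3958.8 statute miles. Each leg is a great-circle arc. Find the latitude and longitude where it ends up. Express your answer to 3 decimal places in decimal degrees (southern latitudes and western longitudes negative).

Apply the spherical direct solution leg by leg, carrying full precision between legs.
Leg 1: from (-48.372°, -3.036°), δ = 1958.2/3958.8 = 0.494645 rad, θ = 237.4° → φ = -55.872°, λ = -48.501°.
Leg 2: from (-55.872°, -48.501°), δ = 1062/3958.8 = 0.268263 rad, θ = 174.4° → φ = -71.116°, λ = -43.917°.

latitude -71.116°, longitude -43.917°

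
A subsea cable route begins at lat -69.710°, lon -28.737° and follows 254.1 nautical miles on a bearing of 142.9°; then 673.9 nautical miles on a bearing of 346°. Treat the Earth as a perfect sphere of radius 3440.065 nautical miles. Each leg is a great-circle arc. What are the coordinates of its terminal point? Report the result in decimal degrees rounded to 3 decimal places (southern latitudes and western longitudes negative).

latitude -61.884°, longitude -25.763°

Apply the spherical direct solution leg by leg, carrying full precision between legs.
Leg 1: from (-69.710°, -28.737°), δ = 254.1/3440.065 = 0.073865 rad, θ = 142.9° → φ = -72.902°, λ = -20.028°.
Leg 2: from (-72.902°, -20.028°), δ = 673.9/3440.065 = 0.195897 rad, θ = 346° → φ = -61.884°, λ = -25.763°.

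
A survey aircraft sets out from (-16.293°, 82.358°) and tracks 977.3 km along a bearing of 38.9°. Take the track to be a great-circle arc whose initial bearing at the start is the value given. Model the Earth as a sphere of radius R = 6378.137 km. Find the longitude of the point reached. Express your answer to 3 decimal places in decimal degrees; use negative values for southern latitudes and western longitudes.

longitude 87.933°

Angular distance δ = d/R = 977.3 / 6378.137 = 0.153227 rad.
Start latitude φ₁ = -0.284366 rad; initial bearing θ = 0.678933 rad.
Destination latitude: φ₂ = arcsin( sin φ₁ cos δ + cos φ₁ sin δ cos θ ) = arcsin(-0.163251) = -9.396°.
Then Δλ = atan2(0.091995, 0.942484) = 0.097301 rad, from sin θ sin δ cos φ₁ over cos δ − sin φ₁ sin φ₂.
λ₂ = λ₁ + Δλ = 87.933°.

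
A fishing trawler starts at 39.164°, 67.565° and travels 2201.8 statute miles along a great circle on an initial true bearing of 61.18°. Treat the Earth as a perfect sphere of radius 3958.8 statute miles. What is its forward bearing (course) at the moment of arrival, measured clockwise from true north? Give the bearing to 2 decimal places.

Angular distance δ = d/R = 2201.8 / 3958.8 = 0.556179 rad.
With φ₁ = 39.164° = 0.683541 rad and θ = 61.18° = 1.067792 rad:
Applying the spherical law of cosines for sides, sin φ₂ = sin φ₁ cos δ + cos φ₁ sin δ cos θ = 0.733680, so φ₂ = 47.196°.
For the longitude increment, Δλ = atan2( sin θ sin δ cos φ₁, cos δ − sin φ₁ sin φ₂ ) = atan2(0.358636, 0.385929) = 42.901°.
λ₂ = 67.565° + 42.901° = 110.466°.
The forward bearing on arrival equals the back-azimuth from the destination plus 180°.
Back-azimuth from P₂ (47.20°, 110.47°) to P₁ (39.16°, 67.56°), with Δλ' = λ₁ − λ₂ = -42.90°: atan2( sin Δλ' cos φ₁ , cos φ₂ sin φ₁ − sin φ₂ cos φ₁ cos Δλ' ) = 271.35°.
Final bearing = (271.35° + 180°) mod 360° = 91.35°.

final bearing 91.35°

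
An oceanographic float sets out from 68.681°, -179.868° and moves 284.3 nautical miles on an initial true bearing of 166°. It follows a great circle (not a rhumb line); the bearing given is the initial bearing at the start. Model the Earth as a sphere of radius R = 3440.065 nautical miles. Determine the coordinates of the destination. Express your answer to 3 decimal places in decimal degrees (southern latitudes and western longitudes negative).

Central angle δ = d/R = 0.082644 rad.
Converting: φ₁ = 1.198710 rad, θ = 2.897247 rad.
Destination latitude: φ₂ = arcsin( sin φ₁ cos δ + cos φ₁ sin δ cos θ ) = arcsin(0.899271) = 64.062°.
Then Δλ = atan2(0.007261, 0.158853) = 0.045674 rad, from sin θ sin δ cos φ₁ over cos δ − sin φ₁ sin φ₂.
Hence λ₂ = -179.868° + 2.617° = -177.251°.

latitude 64.062°, longitude -177.251°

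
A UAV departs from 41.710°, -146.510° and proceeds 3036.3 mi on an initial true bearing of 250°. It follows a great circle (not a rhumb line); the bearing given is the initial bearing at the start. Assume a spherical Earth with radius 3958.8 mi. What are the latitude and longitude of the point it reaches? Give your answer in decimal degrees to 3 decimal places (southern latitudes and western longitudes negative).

latitude 17.571°, longitude 170.331°

Angular distance δ = d/R = 3036.3 / 3958.8 = 0.766975 rad.
With φ₁ = 41.710° = 0.727977 rad and θ = 250° = 4.363323 rad:
Destination latitude: φ₂ = arcsin( sin φ₁ cos δ + cos φ₁ sin δ cos θ ) = arcsin(0.301883) = 17.571°.
Δλ = atan2( sin θ sin δ cos φ₁ , cos δ − sin φ₁ sin φ₂ ) = atan2(-0.486814, 0.519152) = -0.753263 rad = -43.159°.
λ₂ = -146.510° + -43.159° = -189.669°, normalized to (−180°, 180°] → 170.331°.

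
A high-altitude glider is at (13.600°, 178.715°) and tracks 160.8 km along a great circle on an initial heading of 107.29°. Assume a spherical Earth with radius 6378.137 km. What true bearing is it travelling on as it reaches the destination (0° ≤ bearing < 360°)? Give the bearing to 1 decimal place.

The arc subtends δ = 160.8/6378.137 = 0.025211 rad at the centre.
With φ₁ = 13.600° = 0.237365 rad and θ = 107.29° = 1.872564 rad:
sin φ₂ = sin φ₁ cos δ + cos φ₁ sin δ cos θ = (0.235142)(0.999682) + (0.971961)(0.025208)(-0.297208) = 0.227785
φ₂ = asin(0.227785) = 0.229803 rad = 13.167°.
Δλ = atan2( sin θ sin δ cos φ₁ , cos δ − sin φ₁ sin φ₂ ) = atan2(0.023394, 0.946120) = 0.024722 rad = 1.416°.
λ₂ = 178.715° + 1.416° = 180.131°, normalized to (−180°, 180°] → -179.869°.
The forward bearing on arrival equals the back-azimuth from the destination plus 180°.
Back-azimuth from P₂ (13.2°, -179.9°) to P₁ (13.6°, 178.7°), with Δλ' = λ₁ − λ₂ = 358.6°: atan2( sin Δλ' cos φ₁ , cos φ₂ sin φ₁ − sin φ₂ cos φ₁ cos Δλ' ) = 287.6°.
Final bearing = (287.6° + 180°) mod 360° = 107.6°.

final bearing 107.6°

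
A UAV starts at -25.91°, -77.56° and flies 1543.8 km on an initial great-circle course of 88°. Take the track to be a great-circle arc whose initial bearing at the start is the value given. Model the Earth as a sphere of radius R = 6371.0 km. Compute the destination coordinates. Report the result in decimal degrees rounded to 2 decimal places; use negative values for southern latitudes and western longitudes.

Angular distance δ = d/R = 1543.8 / 6371 = 0.242317 rad.
With φ₁ = -25.91° = -0.452215 rad and θ = 88° = 1.535890 rad:
Destination latitude: φ₂ = arcsin( sin φ₁ cos δ + cos φ₁ sin δ cos θ ) = arcsin(-0.416660) = -24.62°.
Then Δλ = atan2(0.215701, 0.788721) = 0.266955 rad, from sin θ sin δ cos φ₁ over cos δ − sin φ₁ sin φ₂.
λ₂ = λ₁ + Δλ = -62.26°.

latitude -24.62°, longitude -62.26°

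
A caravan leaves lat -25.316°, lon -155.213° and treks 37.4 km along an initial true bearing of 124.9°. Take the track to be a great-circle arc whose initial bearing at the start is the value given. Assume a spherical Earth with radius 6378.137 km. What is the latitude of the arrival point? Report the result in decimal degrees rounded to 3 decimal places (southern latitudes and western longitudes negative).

latitude -25.508°

The arc subtends δ = 37.4/6378.137 = 0.005864 rad at the centre.
Converting: φ₁ = -0.441848 rad, θ = 2.179916 rad.
Destination latitude: φ₂ = arcsin( sin φ₁ cos δ + cos φ₁ sin δ cos θ ) = arcsin(-0.430636) = -25.508°.
Δλ = atan2( sin θ sin δ cos φ₁ , cos δ − sin φ₁ sin φ₂ ) = atan2(0.004347, 0.815839) = 0.005329 rad = 0.305°.
Hence λ₂ = -155.213° + 0.305° = -154.908°.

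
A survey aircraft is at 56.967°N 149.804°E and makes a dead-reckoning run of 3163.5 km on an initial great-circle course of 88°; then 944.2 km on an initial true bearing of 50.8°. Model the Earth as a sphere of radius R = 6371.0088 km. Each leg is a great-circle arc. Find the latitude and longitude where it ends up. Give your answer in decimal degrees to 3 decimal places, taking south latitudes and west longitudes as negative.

latitude 53.142°, longitude -153.544°

Apply the spherical direct solution leg by leg, carrying full precision between legs.
Leg 1: from (56.967°, 149.804°), δ = 3163.5/6371.0088 = 0.496546 rad, θ = 88° → φ = 48.260°, λ = -164.542°.
Leg 2: from (48.260°, -164.542°), δ = 944.2/6371.0088 = 0.148203 rad, θ = 50.8° → φ = 53.142°, λ = -153.544°.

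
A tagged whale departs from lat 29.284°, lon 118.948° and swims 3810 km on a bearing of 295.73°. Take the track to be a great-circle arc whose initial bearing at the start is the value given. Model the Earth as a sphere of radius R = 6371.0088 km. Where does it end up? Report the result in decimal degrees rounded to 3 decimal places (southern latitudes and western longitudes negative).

δ = 3810/6371.0088 = 0.598021 rad (34.2641°).
Start latitude φ₁ = 0.511102 rad; initial bearing θ = 5.161462 rad.
Applying the spherical law of cosines for sides, sin φ₂ = sin φ₁ cos δ + cos φ₁ sin δ cos θ = 0.617433, so φ₂ = 38.129°.
For the longitude increment, Δλ = atan2( sin θ sin δ cos φ₁, cos δ − sin φ₁ sin φ₂ ) = atan2(-0.442371, 0.524440) = -40.148°.
Hence λ₂ = 118.948° + -40.148° = 78.800°.

latitude 38.129°, longitude 78.800°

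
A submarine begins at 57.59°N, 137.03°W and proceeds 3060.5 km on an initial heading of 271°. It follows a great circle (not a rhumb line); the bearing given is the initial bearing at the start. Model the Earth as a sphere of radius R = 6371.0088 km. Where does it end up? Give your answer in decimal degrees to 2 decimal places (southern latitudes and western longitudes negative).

Angular distance δ = d/R = 3060.5 / 6371.0088 = 0.480379 rad.
With φ₁ = 57.59° = 1.005135 rad and θ = 271° = 4.729842 rad:
Applying the spherical law of cosines for sides, sin φ₂ = sin φ₁ cos δ + cos φ₁ sin δ cos θ = 0.753006, so φ₂ = 48.85°.
Then Δλ = atan2(-0.247644, 0.251106) = -0.778458 rad, from sin θ sin δ cos φ₁ over cos δ − sin φ₁ sin φ₂.
λ₂ = -137.03° + -44.60° = -181.63°, normalized to (−180°, 180°] → 178.37°.

latitude 48.85°, longitude 178.37°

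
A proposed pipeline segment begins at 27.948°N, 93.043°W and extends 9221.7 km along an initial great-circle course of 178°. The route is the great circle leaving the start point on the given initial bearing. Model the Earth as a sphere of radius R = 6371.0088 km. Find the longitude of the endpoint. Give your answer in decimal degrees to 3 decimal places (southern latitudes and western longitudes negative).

longitude -89.587°

Central angle δ = d/R = 1.447447 rad.
Converting: φ₁ = 0.487785 rad, θ = 3.106686 rad.
Destination latitude: φ₂ = arcsin( sin φ₁ cos δ + cos φ₁ sin δ cos θ ) = arcsin(-0.818464) = -54.931°.
Then Δλ = atan2(0.030595, 0.506626) = 0.060317 rad, from sin θ sin δ cos φ₁ over cos δ − sin φ₁ sin φ₂.
λ₂ = λ₁ + Δλ = -89.587°.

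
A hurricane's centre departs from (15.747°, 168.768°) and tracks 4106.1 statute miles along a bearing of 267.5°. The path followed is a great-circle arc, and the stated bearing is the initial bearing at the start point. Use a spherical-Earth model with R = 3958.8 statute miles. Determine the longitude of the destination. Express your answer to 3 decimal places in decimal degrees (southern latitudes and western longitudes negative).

longitude 108.923°

δ = 4106.1/3958.8 = 1.037208 rad (59.4277°).
With φ₁ = 15.747° = 0.274837 rad and θ = 267.5° = 4.668756 rad:
sin φ₂ = sin φ₁ cos δ + cos φ₁ sin δ cos θ = (0.271390)(0.508626) + (0.962469)(0.860988)(-0.043619) = 0.101890
φ₂ = asin(0.101890) = 0.102067 rad = 5.848°.
Δλ = atan2( sin θ sin δ cos φ₁ , cos δ − sin φ₁ sin φ₂ ) = atan2(-0.827886, 0.480974) = -1.044489 rad = -59.845°.
λ₂ = λ₁ + Δλ = 108.923°.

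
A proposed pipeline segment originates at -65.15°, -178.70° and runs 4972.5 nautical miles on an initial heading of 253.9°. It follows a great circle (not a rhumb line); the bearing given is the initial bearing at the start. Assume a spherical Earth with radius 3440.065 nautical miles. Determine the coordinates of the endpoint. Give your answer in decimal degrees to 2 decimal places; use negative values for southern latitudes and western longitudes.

latitude -13.24°, longitude 79.62°

δ = 4972.5/3440.065 = 1.445467 rad (82.8192°).
Start latitude φ₁ = -1.137082 rad; initial bearing θ = 4.431391 rad.
Applying the spherical law of cosines for sides, sin φ₂ = sin φ₁ cos δ + cos φ₁ sin δ cos θ = -0.229054, so φ₂ = -13.24°.
For the longitude increment, Δλ = atan2( sin θ sin δ cos φ₁, cos δ − sin φ₁ sin φ₂ ) = atan2(-0.400595, -0.082844) = -101.68°.
λ₂ = -178.70° + -101.68° = -280.38°, normalized to (−180°, 180°] → 79.62°.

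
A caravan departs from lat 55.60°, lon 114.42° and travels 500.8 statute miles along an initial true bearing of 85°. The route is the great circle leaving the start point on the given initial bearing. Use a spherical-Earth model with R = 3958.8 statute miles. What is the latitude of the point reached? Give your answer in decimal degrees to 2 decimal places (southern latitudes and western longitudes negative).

The arc subtends δ = 500.8/3958.8 = 0.126503 rad at the centre.
With φ₁ = 55.60° = 0.970403 rad and θ = 85° = 1.483530 rad:
Applying the spherical law of cosines for sides, sin φ₂ = sin φ₁ cos δ + cos φ₁ sin δ cos θ = 0.824733, so φ₂ = 55.56°.
Δλ = atan2( sin θ sin δ cos φ₁ , cos δ − sin φ₁ sin φ₂ ) = atan2(0.071008, 0.311511) = 0.224118 rad = 12.84°.
λ₂ = 114.42° + 12.84° = 127.26°.

latitude 55.56°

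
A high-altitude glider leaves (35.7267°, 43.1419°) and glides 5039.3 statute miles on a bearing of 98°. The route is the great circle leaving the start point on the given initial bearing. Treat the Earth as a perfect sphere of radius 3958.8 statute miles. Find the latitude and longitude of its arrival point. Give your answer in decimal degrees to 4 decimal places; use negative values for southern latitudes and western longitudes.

Central angle δ = d/R = 1.272936 rad.
With φ₁ = 35.7267° = 0.623549 rad and θ = 98° = 1.710423 rad:
Destination latitude: φ₂ = arcsin( sin φ₁ cos δ + cos φ₁ sin δ cos θ ) = arcsin(0.063359) = 3.6326°.
For the longitude increment, Δλ = atan2( sin θ sin δ cos φ₁, cos δ − sin φ₁ sin φ₂ ) = atan2(0.768512, 0.256479) = 71.5444°.
Hence λ₂ = 43.1419° + 71.5444° = 114.6863°.

latitude 3.6326°, longitude 114.6863°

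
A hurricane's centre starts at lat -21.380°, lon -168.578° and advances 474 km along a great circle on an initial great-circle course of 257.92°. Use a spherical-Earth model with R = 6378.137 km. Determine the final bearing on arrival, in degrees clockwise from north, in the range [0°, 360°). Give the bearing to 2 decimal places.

Angular distance δ = d/R = 474 / 6378.137 = 0.074316 rad.
Converting: φ₁ = -0.373151 rad, θ = 4.501553 rad.
Destination latitude: φ₂ = arcsin( sin φ₁ cos δ + cos φ₁ sin δ cos θ ) = arcsin(-0.378015) = -22.211°.
For the longitude increment, Δλ = atan2( sin θ sin δ cos φ₁, cos δ − sin φ₁ sin φ₂ ) = atan2(-0.067607, 0.859434) = -4.498°.
Hence λ₂ = -168.578° + -4.498° = -173.076°.
The forward bearing on arrival equals the back-azimuth from the destination plus 180°.
Back-azimuth from P₂ (-22.21°, -173.08°) to P₁ (-21.38°, -168.58°), with Δλ' = λ₁ − λ₂ = 4.50°: atan2( sin Δλ' cos φ₁ , cos φ₂ sin φ₁ − sin φ₂ cos φ₁ cos Δλ' ) = 79.59°.
Final bearing = (79.59° + 180°) mod 360° = 259.59°.

final bearing 259.59°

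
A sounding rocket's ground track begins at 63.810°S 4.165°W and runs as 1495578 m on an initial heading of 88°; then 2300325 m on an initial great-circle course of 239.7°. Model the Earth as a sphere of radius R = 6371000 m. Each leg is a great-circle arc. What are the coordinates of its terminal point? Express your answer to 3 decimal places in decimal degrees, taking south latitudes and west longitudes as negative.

latitude -64.323°, longitude -20.872°

Apply the spherical direct solution leg by leg, carrying full precision between legs.
Leg 1: from (-63.810°, -4.165°), δ = 1495578/6371000 = 0.234748 rad, θ = 88° → φ = -60.359°, λ = 23.871°.
Leg 2: from (-60.359°, 23.871°), δ = 2300325/6371000 = 0.361062 rad, θ = 239.7° → φ = -64.323°, λ = -20.872°.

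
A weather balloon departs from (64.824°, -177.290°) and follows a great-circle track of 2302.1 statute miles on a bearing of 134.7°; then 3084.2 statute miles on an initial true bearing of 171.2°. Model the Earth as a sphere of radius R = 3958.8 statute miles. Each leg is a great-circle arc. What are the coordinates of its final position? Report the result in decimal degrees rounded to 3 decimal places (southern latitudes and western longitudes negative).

latitude -7.961°, longitude -142.086°

Apply the spherical direct solution leg by leg, carrying full precision between legs.
Leg 1: from (64.824°, -177.290°), δ = 2302.1/3958.8 = 0.581515 rad, θ = 134.7° → φ = 36.291°, λ = -148.317°.
Leg 2: from (36.291°, -148.317°), δ = 3084.2/3958.8 = 0.779074 rad, θ = 171.2° → φ = -7.961°, λ = -142.086°.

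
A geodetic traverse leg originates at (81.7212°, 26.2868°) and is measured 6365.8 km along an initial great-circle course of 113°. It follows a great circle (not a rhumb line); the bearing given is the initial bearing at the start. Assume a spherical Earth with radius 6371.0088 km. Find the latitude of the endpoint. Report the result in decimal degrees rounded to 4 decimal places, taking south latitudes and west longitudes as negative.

The arc subtends δ = 6365.8/6371.0088 = 0.999182 rad at the centre.
Start latitude φ₁ = 1.426304 rad; initial bearing θ = 1.972222 rad.
Applying the spherical law of cosines for sides, sin φ₂ = sin φ₁ cos δ + cos φ₁ sin δ cos θ = 0.488035, so φ₂ = 29.2115°.
For the longitude increment, Δλ = atan2( sin θ sin δ cos φ₁, cos δ − sin φ₁ sin φ₂ ) = atan2(0.111473, 0.058041) = 62.4953°.
Hence λ₂ = 26.2868° + 62.4953° = 88.7821°.

latitude 29.2115°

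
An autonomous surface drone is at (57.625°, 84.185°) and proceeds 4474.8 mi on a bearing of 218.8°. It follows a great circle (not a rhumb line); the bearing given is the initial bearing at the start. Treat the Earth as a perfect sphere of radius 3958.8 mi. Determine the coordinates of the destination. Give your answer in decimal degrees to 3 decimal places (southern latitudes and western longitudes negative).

latitude -0.997°, longitude 49.652°

Central angle δ = d/R = 1.130343 rad.
Converting: φ₁ = 1.005746 rad, θ = 3.818780 rad.
Destination latitude: φ₂ = arcsin( sin φ₁ cos δ + cos φ₁ sin δ cos θ ) = arcsin(-0.017396) = -0.997°.
Then Δλ = atan2(-0.303498, 0.441042) = -0.602720 rad, from sin θ sin δ cos φ₁ over cos δ − sin φ₁ sin φ₂.
λ₂ = λ₁ + Δλ = 49.652°.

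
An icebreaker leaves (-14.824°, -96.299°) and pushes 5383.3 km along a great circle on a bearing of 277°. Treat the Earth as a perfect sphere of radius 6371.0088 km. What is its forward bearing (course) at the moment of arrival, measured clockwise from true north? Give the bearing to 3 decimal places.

final bearing 285.692°

The arc subtends δ = 5383.3/6371.0088 = 0.844968 rad at the centre.
Start latitude φ₁ = -0.258728 rad; initial bearing θ = 4.834562 rad.
Destination latitude: φ₂ = arcsin( sin φ₁ cos δ + cos φ₁ sin δ cos θ ) = arcsin(-0.081704) = -4.687°.
Δλ = atan2( sin θ sin δ cos φ₁ , cos δ − sin φ₁ sin φ₂ ) = atan2(-0.717666, 0.642851) = -0.840333 rad = -48.148°.
λ₂ = λ₁ + Δλ = -144.447°.
The forward bearing on arrival equals the back-azimuth from the destination plus 180°.
Back-azimuth from P₂ (-4.687°, -144.447°) to P₁ (-14.824°, -96.299°), with Δλ' = λ₁ − λ₂ = 48.148°: atan2( sin Δλ' cos φ₁ , cos φ₂ sin φ₁ − sin φ₂ cos φ₁ cos Δλ' ) = 105.692°.
Final bearing = (105.692° + 180°) mod 360° = 285.692°.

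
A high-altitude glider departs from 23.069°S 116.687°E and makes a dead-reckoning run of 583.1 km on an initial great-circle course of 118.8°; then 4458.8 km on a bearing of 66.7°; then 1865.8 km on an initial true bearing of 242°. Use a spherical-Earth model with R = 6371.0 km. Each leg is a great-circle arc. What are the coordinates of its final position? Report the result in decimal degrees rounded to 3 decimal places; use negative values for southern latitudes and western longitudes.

latitude -13.306°, longitude 143.073°

Apply the spherical direct solution leg by leg, carrying full precision between legs.
Leg 1: from (-23.069°, 116.687°), δ = 583.1/6371 = 0.091524 rad, θ = 118.8° → φ = -25.513°, λ = 121.778°.
Leg 2: from (-25.513°, 121.778°), δ = 4458.8/6371 = 0.699859 rad, θ = 66.7° → φ = -5.712°, λ = 158.258°.
Leg 3: from (-5.712°, 158.258°), δ = 1865.8/6371 = 0.292858 rad, θ = 242° → φ = -13.306°, λ = 143.073°.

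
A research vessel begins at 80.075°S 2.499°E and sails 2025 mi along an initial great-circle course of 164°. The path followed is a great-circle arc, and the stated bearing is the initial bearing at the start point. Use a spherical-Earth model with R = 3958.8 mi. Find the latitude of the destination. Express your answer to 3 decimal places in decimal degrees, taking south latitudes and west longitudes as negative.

latitude -70.061°

The arc subtends δ = 2025/3958.8 = 0.511519 rad at the centre.
With φ₁ = -80.075° = -1.397572 rad and θ = 164° = 2.862340 rad:
Destination latitude: φ₂ = arcsin( sin φ₁ cos δ + cos φ₁ sin δ cos θ ) = arcsin(-0.940054) = -70.061°.
Δλ = atan2( sin θ sin δ cos φ₁ , cos δ − sin φ₁ sin φ₂ ) = atan2(0.023256, -0.053983) = 2.734824 rad = 156.694°.
λ₂ = λ₁ + Δλ = 159.193°.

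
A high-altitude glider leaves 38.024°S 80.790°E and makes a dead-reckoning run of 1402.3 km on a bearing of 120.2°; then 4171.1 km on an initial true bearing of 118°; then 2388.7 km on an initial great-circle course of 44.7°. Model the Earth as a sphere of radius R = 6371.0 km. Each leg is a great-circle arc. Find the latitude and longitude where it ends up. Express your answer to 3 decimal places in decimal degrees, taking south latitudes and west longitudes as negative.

Apply the spherical direct solution leg by leg, carrying full precision between legs.
Leg 1: from (-38.024°, 80.790°), δ = 1402.3/6371 = 0.220107 rad, θ = 120.2° → φ = -43.444°, λ = 95.854°.
Leg 2: from (-43.444°, 95.854°), δ = 4171.1/6371 = 0.654701 rad, θ = 118° → φ = -48.852°, λ = 150.649°.
Leg 3: from (-48.852°, 150.649°), δ = 2388.7/6371 = 0.374933 rad, θ = 44.7° → φ = -31.967°, λ = 168.325°.

latitude -31.967°, longitude 168.325°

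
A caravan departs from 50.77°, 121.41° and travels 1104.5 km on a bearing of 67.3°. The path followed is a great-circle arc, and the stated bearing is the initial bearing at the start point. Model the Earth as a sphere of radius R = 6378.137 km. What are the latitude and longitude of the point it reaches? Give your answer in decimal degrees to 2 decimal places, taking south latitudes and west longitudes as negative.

δ = 1104.5/6378.137 = 0.173170 rad (9.9219°).
With φ₁ = 50.77° = 0.886104 rad and θ = 67.3° = 1.174607 rad:
Destination latitude: φ₂ = arcsin( sin φ₁ cos δ + cos φ₁ sin δ cos θ ) = arcsin(0.805081) = 53.62°.
For the longitude increment, Δλ = atan2( sin θ sin δ cos φ₁, cos δ − sin φ₁ sin φ₂ ) = atan2(0.100531, 0.361417) = 15.54°.
λ₂ = 121.41° + 15.54° = 136.95°.

latitude 53.62°, longitude 136.95°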